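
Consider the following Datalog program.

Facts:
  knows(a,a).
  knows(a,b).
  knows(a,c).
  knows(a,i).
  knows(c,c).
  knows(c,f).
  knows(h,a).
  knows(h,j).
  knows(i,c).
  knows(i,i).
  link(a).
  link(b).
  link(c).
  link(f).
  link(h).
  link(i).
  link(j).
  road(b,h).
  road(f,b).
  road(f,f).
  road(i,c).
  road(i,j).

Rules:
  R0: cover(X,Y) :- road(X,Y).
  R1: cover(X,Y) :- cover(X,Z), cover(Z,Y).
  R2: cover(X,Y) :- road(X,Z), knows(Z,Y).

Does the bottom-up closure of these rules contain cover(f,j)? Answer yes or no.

yes

round 1: derive cover(b,h) via R0 from road(b,h)
round 1: derive cover(f,b) via R0 from road(f,b)
round 1: derive cover(f,f) via R0 from road(f,f)
round 1: derive cover(i,c) via R0 from road(i,c)
round 1: derive cover(i,j) via R0 from road(i,j)
round 1: derive cover(b,a) via R2 from road(b,h), knows(h,a)
round 1: derive cover(b,j) via R2 from road(b,h), knows(h,j)
round 1: derive cover(i,f) via R2 from road(i,c), knows(c,f)
round 2: derive cover(f,a) via R1 from cover(f,b), cover(b,a)
round 2: derive cover(f,h) via R1 from cover(f,b), cover(b,h)
round 2: derive cover(f,j) via R1 from cover(f,b), cover(b,j)
round 2: derive cover(i,b) via R1 from cover(i,f), cover(f,b)
round 3: derive cover(i,a) via R1 from cover(i,b), cover(b,a)
round 3: derive cover(i,h) via R1 from cover(i,b), cover(b,h)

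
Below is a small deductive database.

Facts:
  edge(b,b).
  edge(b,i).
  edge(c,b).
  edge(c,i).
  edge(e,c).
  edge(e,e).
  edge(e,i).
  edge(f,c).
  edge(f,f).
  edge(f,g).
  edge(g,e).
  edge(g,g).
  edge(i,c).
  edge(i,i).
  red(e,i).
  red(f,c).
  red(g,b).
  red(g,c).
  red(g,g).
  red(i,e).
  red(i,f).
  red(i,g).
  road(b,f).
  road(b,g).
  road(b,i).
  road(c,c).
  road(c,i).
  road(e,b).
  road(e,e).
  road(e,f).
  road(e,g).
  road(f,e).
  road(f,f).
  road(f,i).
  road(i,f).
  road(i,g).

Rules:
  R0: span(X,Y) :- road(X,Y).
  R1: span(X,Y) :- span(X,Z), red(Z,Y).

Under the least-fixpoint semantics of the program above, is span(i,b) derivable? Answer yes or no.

round 1: derive span(b,f) via R0 from road(b,f)
round 1: derive span(b,g) via R0 from road(b,g)
round 1: derive span(b,i) via R0 from road(b,i)
round 1: derive span(c,c) via R0 from road(c,c)
round 1: derive span(c,i) via R0 from road(c,i)
round 1: derive span(e,b) via R0 from road(e,b)
round 1: derive span(e,e) via R0 from road(e,e)
round 1: derive span(e,f) via R0 from road(e,f)
round 1: derive span(e,g) via R0 from road(e,g)
round 1: derive span(f,e) via R0 from road(f,e)
round 1: derive span(f,f) via R0 from road(f,f)
round 1: derive span(f,i) via R0 from road(f,i)
round 1: derive span(i,f) via R0 from road(i,f)
round 1: derive span(i,g) via R0 from road(i,g)
round 2: derive span(b,b) via R1 from span(b,g), red(g,b)
round 2: derive span(b,c) via R1 from span(b,f), red(f,c)
round 2: derive span(b,e) via R1 from span(b,i), red(i,e)
round 2: derive span(c,e) via R1 from span(c,i), red(i,e)
round 2: derive span(c,f) via R1 from span(c,i), red(i,f)
round 2: derive span(c,g) via R1 from span(c,i), red(i,g)
round 2: derive span(e,c) via R1 from span(e,f), red(f,c)
round 2: derive span(e,i) via R1 from span(e,e), red(e,i)
round 2: derive span(f,c) via R1 from span(f,f), red(f,c)
round 2: derive span(f,g) via R1 from span(f,i), red(i,g)
round 2: derive span(i,b) via R1 from span(i,g), red(g,b)
round 2: derive span(i,c) via R1 from span(i,f), red(f,c)
round 3: derive span(c,b) via R1 from span(c,g), red(g,b)
round 3: derive span(f,b) via R1 from span(f,g), red(g,b)

yes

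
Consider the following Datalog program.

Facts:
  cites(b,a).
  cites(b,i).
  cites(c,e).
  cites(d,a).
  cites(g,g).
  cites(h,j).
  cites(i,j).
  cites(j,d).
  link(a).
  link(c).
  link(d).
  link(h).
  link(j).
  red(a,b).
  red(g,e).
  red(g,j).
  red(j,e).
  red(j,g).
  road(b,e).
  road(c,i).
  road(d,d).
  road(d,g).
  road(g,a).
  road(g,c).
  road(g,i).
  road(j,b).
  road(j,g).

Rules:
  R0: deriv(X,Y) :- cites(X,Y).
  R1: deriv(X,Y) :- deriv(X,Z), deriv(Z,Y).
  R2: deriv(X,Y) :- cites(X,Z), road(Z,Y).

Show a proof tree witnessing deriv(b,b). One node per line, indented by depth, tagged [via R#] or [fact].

round 1: derive deriv(b,a) via R0 from cites(b,a)
round 1: derive deriv(b,i) via R0 from cites(b,i)
round 1: derive deriv(c,e) via R0 from cites(c,e)
round 1: derive deriv(d,a) via R0 from cites(d,a)
round 1: derive deriv(g,g) via R0 from cites(g,g)
round 1: derive deriv(h,j) via R0 from cites(h,j)
round 1: derive deriv(i,j) via R0 from cites(i,j)
round 1: derive deriv(j,d) via R0 from cites(j,d)
round 1: derive deriv(g,a) via R2 from cites(g,g), road(g,a)
round 1: derive deriv(g,c) via R2 from cites(g,g), road(g,c)
round 1: derive deriv(g,i) via R2 from cites(g,g), road(g,i)
round 1: derive deriv(h,b) via R2 from cites(h,j), road(j,b)
round 1: derive deriv(h,g) via R2 from cites(h,j), road(j,g)
round 1: derive deriv(i,b) via R2 from cites(i,j), road(j,b)
round 1: derive deriv(i,g) via R2 from cites(i,j), road(j,g)
round 1: derive deriv(j,g) via R2 from cites(j,d), road(d,g)
round 2: derive deriv(b,b) via R1 from deriv(b,i), deriv(i,b)
round 2: derive deriv(b,g) via R1 from deriv(b,i), deriv(i,g)
round 2: derive deriv(b,j) via R1 from deriv(b,i), deriv(i,j)
round 2: derive deriv(g,b) via R1 from deriv(g,i), deriv(i,b)
round 2: derive deriv(g,e) via R1 from deriv(g,c), deriv(c,e)
round 2: derive deriv(g,j) via R1 from deriv(g,i), deriv(i,j)
round 2: derive deriv(h,a) via R1 from deriv(h,b), deriv(b,a)
round 2: derive deriv(h,c) via R1 from deriv(h,g), deriv(g,c)
round 2: derive deriv(h,d) via R1 from deriv(h,j), deriv(j,d)
round 2: derive deriv(h,i) via R1 from deriv(h,b), deriv(b,i)
round 2: derive deriv(i,a) via R1 from deriv(i,b), deriv(b,a)
round 2: derive deriv(i,c) via R1 from deriv(i,g), deriv(g,c)
round 2: derive deriv(i,d) via R1 from deriv(i,j), deriv(j,d)
round 2: derive deriv(i,i) via R1 from deriv(i,b), deriv(b,i)
round 2: derive deriv(j,a) via R1 from deriv(j,d), deriv(d,a)
round 2: derive deriv(j,c) via R1 from deriv(j,g), deriv(g,c)
round 2: derive deriv(j,i) via R1 from deriv(j,g), deriv(g,i)
round 3: derive deriv(b,c) via R1 from deriv(b,g), deriv(g,c)
round 3: derive deriv(b,d) via R1 from deriv(b,i), deriv(i,d)
round 3: derive deriv(b,e) via R1 from deriv(b,g), deriv(g,e)
round 3: derive deriv(g,d) via R1 from deriv(g,i), deriv(i,d)
round 3: derive deriv(h,e) via R1 from deriv(h,c), deriv(c,e)
round 3: derive deriv(i,e) via R1 from deriv(i,c), deriv(c,e)
round 3: derive deriv(j,b) via R1 from deriv(j,g), deriv(g,b)
round 3: derive deriv(j,e) via R1 from deriv(j,c), deriv(c,e)
round 3: derive deriv(j,j) via R1 from deriv(j,g), deriv(g,j)

deriv(b,b)  [via R1]
  deriv(b,i)  [via R0]
    cites(b,i)  [fact]
  deriv(i,b)  [via R2]
    cites(i,j)  [fact]
    road(j,b)  [fact]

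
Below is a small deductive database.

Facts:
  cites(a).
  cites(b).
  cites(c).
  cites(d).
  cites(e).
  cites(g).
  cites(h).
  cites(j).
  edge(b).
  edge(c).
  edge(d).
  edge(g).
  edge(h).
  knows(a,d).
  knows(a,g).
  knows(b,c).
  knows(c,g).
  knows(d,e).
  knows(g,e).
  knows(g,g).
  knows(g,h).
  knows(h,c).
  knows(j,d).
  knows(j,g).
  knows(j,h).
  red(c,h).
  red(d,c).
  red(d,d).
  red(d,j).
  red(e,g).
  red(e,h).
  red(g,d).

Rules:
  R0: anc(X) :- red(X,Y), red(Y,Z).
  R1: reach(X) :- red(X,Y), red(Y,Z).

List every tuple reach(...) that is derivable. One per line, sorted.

reach(d)
reach(e)
reach(g)

round 1: derive reach(d) via R1 from red(d,c), red(c,h)
round 1: derive reach(e) via R1 from red(e,g), red(g,d)
round 1: derive reach(g) via R1 from red(g,d), red(d,c)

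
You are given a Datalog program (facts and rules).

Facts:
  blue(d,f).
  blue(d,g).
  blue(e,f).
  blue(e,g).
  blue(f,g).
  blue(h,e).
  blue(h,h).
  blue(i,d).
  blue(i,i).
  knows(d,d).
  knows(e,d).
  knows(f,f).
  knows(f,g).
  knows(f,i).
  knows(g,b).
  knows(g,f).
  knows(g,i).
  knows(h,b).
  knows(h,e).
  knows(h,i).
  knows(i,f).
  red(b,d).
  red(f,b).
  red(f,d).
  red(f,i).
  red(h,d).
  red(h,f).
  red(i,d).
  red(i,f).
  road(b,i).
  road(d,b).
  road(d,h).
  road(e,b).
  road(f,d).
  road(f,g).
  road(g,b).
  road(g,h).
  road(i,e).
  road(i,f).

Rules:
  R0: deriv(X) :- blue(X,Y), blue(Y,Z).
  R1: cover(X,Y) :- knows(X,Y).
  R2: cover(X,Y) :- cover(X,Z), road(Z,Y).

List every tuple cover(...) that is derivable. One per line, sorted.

round 1: derive cover(d,d) via R1 from knows(d,d)
round 1: derive cover(e,d) via R1 from knows(e,d)
round 1: derive cover(f,f) via R1 from knows(f,f)
round 1: derive cover(f,g) via R1 from knows(f,g)
round 1: derive cover(f,i) via R1 from knows(f,i)
round 1: derive cover(g,b) via R1 from knows(g,b)
round 1: derive cover(g,f) via R1 from knows(g,f)
round 1: derive cover(g,i) via R1 from knows(g,i)
round 1: derive cover(h,b) via R1 from knows(h,b)
round 1: derive cover(h,e) via R1 from knows(h,e)
round 1: derive cover(h,i) via R1 from knows(h,i)
round 1: derive cover(i,f) via R1 from knows(i,f)
round 2: derive cover(d,b) via R2 from cover(d,d), road(d,b)
round 2: derive cover(d,h) via R2 from cover(d,d), road(d,h)
round 2: derive cover(e,b) via R2 from cover(e,d), road(d,b)
round 2: derive cover(e,h) via R2 from cover(e,d), road(d,h)
round 2: derive cover(f,b) via R2 from cover(f,g), road(g,b)
round 2: derive cover(f,d) via R2 from cover(f,f), road(f,d)
round 2: derive cover(f,e) via R2 from cover(f,i), road(i,e)
round 2: derive cover(f,h) via R2 from cover(f,g), road(g,h)
round 2: derive cover(g,d) via R2 from cover(g,f), road(f,d)
round 2: derive cover(g,e) via R2 from cover(g,i), road(i,e)
round 2: derive cover(g,g) via R2 from cover(g,f), road(f,g)
round 2: derive cover(h,f) via R2 from cover(h,i), road(i,f)
round 2: derive cover(i,d) via R2 from cover(i,f), road(f,d)
round 2: derive cover(i,g) via R2 from cover(i,f), road(f,g)
round 3: derive cover(d,i) via R2 from cover(d,b), road(b,i)
round 3: derive cover(e,i) via R2 from cover(e,b), road(b,i)
round 3: derive cover(g,h) via R2 from cover(g,d), road(d,h)
round 3: derive cover(h,d) via R2 from cover(h,f), road(f,d)
round 3: derive cover(h,g) via R2 from cover(h,f), road(f,g)
round 3: derive cover(i,b) via R2 from cover(i,d), road(d,b)
round 3: derive cover(i,h) via R2 from cover(i,d), road(d,h)
round 4: derive cover(d,e) via R2 from cover(d,i), road(i,e)
round 4: derive cover(d,f) via R2 from cover(d,i), road(i,f)
round 4: derive cover(e,e) via R2 from cover(e,i), road(i,e)
round 4: derive cover(e,f) via R2 from cover(e,i), road(i,f)
round 4: derive cover(h,h) via R2 from cover(h,d), road(d,h)
round 4: derive cover(i,i) via R2 from cover(i,b), road(b,i)
round 5: derive cover(d,g) via R2 from cover(d,f), road(f,g)
round 5: derive cover(e,g) via R2 from cover(e,f), road(f,g)
round 5: derive cover(i,e) via R2 from cover(i,i), road(i,e)

cover(d,b)
cover(d,d)
cover(d,e)
cover(d,f)
cover(d,g)
cover(d,h)
cover(d,i)
cover(e,b)
cover(e,d)
cover(e,e)
cover(e,f)
cover(e,g)
cover(e,h)
cover(e,i)
cover(f,b)
cover(f,d)
cover(f,e)
cover(f,f)
cover(f,g)
cover(f,h)
cover(f,i)
cover(g,b)
cover(g,d)
cover(g,e)
cover(g,f)
cover(g,g)
cover(g,h)
cover(g,i)
cover(h,b)
cover(h,d)
cover(h,e)
cover(h,f)
cover(h,g)
cover(h,h)
cover(h,i)
cover(i,b)
cover(i,d)
cover(i,e)
cover(i,f)
cover(i,g)
cover(i,h)
cover(i,i)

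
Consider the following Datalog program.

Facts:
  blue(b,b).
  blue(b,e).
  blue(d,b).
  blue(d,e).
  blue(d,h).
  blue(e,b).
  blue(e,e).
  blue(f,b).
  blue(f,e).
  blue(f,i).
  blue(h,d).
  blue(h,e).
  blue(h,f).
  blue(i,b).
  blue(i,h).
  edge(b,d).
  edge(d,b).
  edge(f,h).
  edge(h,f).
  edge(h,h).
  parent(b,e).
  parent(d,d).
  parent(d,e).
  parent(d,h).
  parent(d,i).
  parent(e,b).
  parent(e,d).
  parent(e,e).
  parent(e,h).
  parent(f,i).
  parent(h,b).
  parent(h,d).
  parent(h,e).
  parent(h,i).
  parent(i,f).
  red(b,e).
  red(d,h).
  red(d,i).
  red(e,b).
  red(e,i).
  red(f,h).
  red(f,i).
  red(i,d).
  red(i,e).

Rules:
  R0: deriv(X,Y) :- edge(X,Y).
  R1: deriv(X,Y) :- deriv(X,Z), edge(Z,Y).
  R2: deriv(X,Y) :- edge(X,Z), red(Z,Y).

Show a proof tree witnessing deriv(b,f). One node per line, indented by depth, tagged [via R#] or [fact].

deriv(b,f)  [via R1]
  deriv(b,h)  [via R2]
    edge(b,d)  [fact]
    red(d,h)  [fact]
  edge(h,f)  [fact]

round 1: derive deriv(b,d) via R0 from edge(b,d)
round 1: derive deriv(d,b) via R0 from edge(d,b)
round 1: derive deriv(f,h) via R0 from edge(f,h)
round 1: derive deriv(h,f) via R0 from edge(h,f)
round 1: derive deriv(h,h) via R0 from edge(h,h)
round 1: derive deriv(b,h) via R2 from edge(b,d), red(d,h)
round 1: derive deriv(b,i) via R2 from edge(b,d), red(d,i)
round 1: derive deriv(d,e) via R2 from edge(d,b), red(b,e)
round 1: derive deriv(h,i) via R2 from edge(h,f), red(f,i)
round 2: derive deriv(b,b) via R1 from deriv(b,d), edge(d,b)
round 2: derive deriv(b,f) via R1 from deriv(b,h), edge(h,f)
round 2: derive deriv(d,d) via R1 from deriv(d,b), edge(b,d)
round 2: derive deriv(f,f) via R1 from deriv(f,h), edge(h,f)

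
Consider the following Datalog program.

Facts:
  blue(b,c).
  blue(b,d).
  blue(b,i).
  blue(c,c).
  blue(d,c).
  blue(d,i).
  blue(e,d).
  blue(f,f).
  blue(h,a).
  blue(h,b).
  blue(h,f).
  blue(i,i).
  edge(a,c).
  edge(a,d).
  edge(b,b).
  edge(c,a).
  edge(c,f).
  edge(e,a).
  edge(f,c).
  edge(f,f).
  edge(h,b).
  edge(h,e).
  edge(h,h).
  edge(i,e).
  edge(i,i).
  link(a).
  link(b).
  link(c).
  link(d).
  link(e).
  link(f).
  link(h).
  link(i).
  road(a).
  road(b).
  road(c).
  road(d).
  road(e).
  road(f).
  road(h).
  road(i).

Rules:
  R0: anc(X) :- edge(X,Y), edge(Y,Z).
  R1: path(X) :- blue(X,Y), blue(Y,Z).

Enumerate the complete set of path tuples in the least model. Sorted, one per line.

path(b)
path(c)
path(d)
path(e)
path(f)
path(h)
path(i)

round 1: derive path(b) via R1 from blue(b,c), blue(c,c)
round 1: derive path(c) via R1 from blue(c,c), blue(c,c)
round 1: derive path(d) via R1 from blue(d,c), blue(c,c)
round 1: derive path(e) via R1 from blue(e,d), blue(d,c)
round 1: derive path(f) via R1 from blue(f,f), blue(f,f)
round 1: derive path(h) via R1 from blue(h,b), blue(b,c)
round 1: derive path(i) via R1 from blue(i,i), blue(i,i)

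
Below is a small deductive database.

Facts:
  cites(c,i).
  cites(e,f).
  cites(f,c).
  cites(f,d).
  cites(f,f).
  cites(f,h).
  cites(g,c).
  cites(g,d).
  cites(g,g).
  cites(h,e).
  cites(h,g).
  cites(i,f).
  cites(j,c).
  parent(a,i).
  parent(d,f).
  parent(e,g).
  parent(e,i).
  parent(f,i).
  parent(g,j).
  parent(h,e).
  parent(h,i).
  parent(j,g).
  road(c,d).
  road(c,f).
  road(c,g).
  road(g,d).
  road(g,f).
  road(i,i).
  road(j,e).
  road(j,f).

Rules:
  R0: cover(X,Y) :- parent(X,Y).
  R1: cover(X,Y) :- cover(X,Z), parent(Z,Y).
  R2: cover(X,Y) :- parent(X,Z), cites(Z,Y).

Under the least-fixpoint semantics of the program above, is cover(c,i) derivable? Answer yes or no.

no

round 1: derive cover(a,i) via R0 from parent(a,i)
round 1: derive cover(d,f) via R0 from parent(d,f)
round 1: derive cover(e,g) via R0 from parent(e,g)
round 1: derive cover(e,i) via R0 from parent(e,i)
round 1: derive cover(f,i) via R0 from parent(f,i)
round 1: derive cover(g,j) via R0 from parent(g,j)
round 1: derive cover(h,e) via R0 from parent(h,e)
round 1: derive cover(h,i) via R0 from parent(h,i)
round 1: derive cover(j,g) via R0 from parent(j,g)
round 1: derive cover(a,f) via R2 from parent(a,i), cites(i,f)
round 1: derive cover(d,c) via R2 from parent(d,f), cites(f,c)
round 1: derive cover(d,d) via R2 from parent(d,f), cites(f,d)
round 1: derive cover(d,h) via R2 from parent(d,f), cites(f,h)
round 1: derive cover(e,c) via R2 from parent(e,g), cites(g,c)
round 1: derive cover(e,d) via R2 from parent(e,g), cites(g,d)
round 1: derive cover(e,f) via R2 from parent(e,i), cites(i,f)
round 1: derive cover(f,f) via R2 from parent(f,i), cites(i,f)
round 1: derive cover(g,c) via R2 from parent(g,j), cites(j,c)
round 1: derive cover(h,f) via R2 from parent(h,e), cites(e,f)
round 1: derive cover(j,c) via R2 from parent(j,g), cites(g,c)
round 1: derive cover(j,d) via R2 from parent(j,g), cites(g,d)
round 2: derive cover(d,e) via R1 from cover(d,h), parent(h,e)
round 2: derive cover(d,i) via R1 from cover(d,f), parent(f,i)
round 2: derive cover(e,j) via R1 from cover(e,g), parent(g,j)
round 2: derive cover(g,g) via R1 from cover(g,j), parent(j,g)
round 2: derive cover(h,g) via R1 from cover(h,e), parent(e,g)
round 2: derive cover(j,f) via R1 from cover(j,d), parent(d,f)
round 2: derive cover(j,j) via R1 from cover(j,g), parent(g,j)
round 3: derive cover(d,g) via R1 from cover(d,e), parent(e,g)
round 3: derive cover(h,j) via R1 from cover(h,g), parent(g,j)
round 3: derive cover(j,i) via R1 from cover(j,f), parent(f,i)
round 4: derive cover(d,j) via R1 from cover(d,g), parent(g,j)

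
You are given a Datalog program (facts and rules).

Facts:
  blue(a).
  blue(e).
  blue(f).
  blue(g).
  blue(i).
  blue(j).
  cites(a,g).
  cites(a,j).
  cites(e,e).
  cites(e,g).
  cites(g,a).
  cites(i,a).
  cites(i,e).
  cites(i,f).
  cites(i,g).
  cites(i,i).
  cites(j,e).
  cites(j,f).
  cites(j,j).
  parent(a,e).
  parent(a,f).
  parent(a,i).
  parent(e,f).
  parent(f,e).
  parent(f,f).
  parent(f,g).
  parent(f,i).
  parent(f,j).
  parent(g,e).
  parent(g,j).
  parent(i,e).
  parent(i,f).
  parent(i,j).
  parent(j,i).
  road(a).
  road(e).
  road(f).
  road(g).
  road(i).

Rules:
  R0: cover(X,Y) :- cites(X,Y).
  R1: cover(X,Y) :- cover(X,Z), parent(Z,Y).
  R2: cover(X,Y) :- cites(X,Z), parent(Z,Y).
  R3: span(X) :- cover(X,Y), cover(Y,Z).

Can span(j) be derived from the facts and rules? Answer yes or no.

round 1: derive cover(a,g) via R0 from cites(a,g)
round 1: derive cover(a,j) via R0 from cites(a,j)
round 1: derive cover(e,e) via R0 from cites(e,e)
round 1: derive cover(e,g) via R0 from cites(e,g)
round 1: derive cover(g,a) via R0 from cites(g,a)
round 1: derive cover(i,a) via R0 from cites(i,a)
round 1: derive cover(i,e) via R0 from cites(i,e)
round 1: derive cover(i,f) via R0 from cites(i,f)
round 1: derive cover(i,g) via R0 from cites(i,g)
round 1: derive cover(i,i) via R0 from cites(i,i)
round 1: derive cover(j,e) via R0 from cites(j,e)
round 1: derive cover(j,f) via R0 from cites(j,f)
round 1: derive cover(j,j) via R0 from cites(j,j)
round 1: derive cover(a,e) via R2 from cites(a,g), parent(g,e)
round 1: derive cover(a,i) via R2 from cites(a,j), parent(j,i)
round 1: derive cover(e,f) via R2 from cites(e,e), parent(e,f)
round 1: derive cover(e,j) via R2 from cites(e,g), parent(g,j)
round 1: derive cover(g,e) via R2 from cites(g,a), parent(a,e)
round 1: derive cover(g,f) via R2 from cites(g,a), parent(a,f)
round 1: derive cover(g,i) via R2 from cites(g,a), parent(a,i)
round 1: derive cover(i,j) via R2 from cites(i,f), parent(f,j)
round 1: derive cover(j,g) via R2 from cites(j,f), parent(f,g)
round 1: derive cover(j,i) via R2 from cites(j,f), parent(f,i)
round 2: derive cover(a,f) via R1 from cover(a,e), parent(e,f)
round 2: derive cover(e,i) via R1 from cover(e,f), parent(f,i)
round 2: derive cover(g,g) via R1 from cover(g,f), parent(f,g)
round 2: derive cover(g,j) via R1 from cover(g,f), parent(f,j)
round 2: derive span(a) via R3 from cover(a,e), cover(e,e)
round 2: derive span(e) via R3 from cover(e,e), cover(e,e)
round 2: derive span(g) via R3 from cover(g,a), cover(a,e)
round 2: derive span(i) via R3 from cover(i,a), cover(a,e)
round 2: derive span(j) via R3 from cover(j,e), cover(e,e)

yes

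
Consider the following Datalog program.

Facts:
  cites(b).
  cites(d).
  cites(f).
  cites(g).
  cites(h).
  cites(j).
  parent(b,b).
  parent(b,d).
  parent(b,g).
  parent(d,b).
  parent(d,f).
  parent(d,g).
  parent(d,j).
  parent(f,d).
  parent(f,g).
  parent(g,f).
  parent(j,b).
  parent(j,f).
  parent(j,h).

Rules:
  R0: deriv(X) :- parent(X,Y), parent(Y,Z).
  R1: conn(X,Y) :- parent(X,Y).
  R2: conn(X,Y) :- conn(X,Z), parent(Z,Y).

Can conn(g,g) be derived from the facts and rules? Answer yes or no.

round 1: derive conn(b,b) via R1 from parent(b,b)
round 1: derive conn(b,d) via R1 from parent(b,d)
round 1: derive conn(b,g) via R1 from parent(b,g)
round 1: derive conn(d,b) via R1 from parent(d,b)
round 1: derive conn(d,f) via R1 from parent(d,f)
round 1: derive conn(d,g) via R1 from parent(d,g)
round 1: derive conn(d,j) via R1 from parent(d,j)
round 1: derive conn(f,d) via R1 from parent(f,d)
round 1: derive conn(f,g) via R1 from parent(f,g)
round 1: derive conn(g,f) via R1 from parent(g,f)
round 1: derive conn(j,b) via R1 from parent(j,b)
round 1: derive conn(j,f) via R1 from parent(j,f)
round 1: derive conn(j,h) via R1 from parent(j,h)
round 2: derive conn(b,f) via R2 from conn(b,d), parent(d,f)
round 2: derive conn(b,j) via R2 from conn(b,d), parent(d,j)
round 2: derive conn(d,d) via R2 from conn(d,b), parent(b,d)
round 2: derive conn(d,h) via R2 from conn(d,j), parent(j,h)
round 2: derive conn(f,b) via R2 from conn(f,d), parent(d,b)
round 2: derive conn(f,f) via R2 from conn(f,d), parent(d,f)
round 2: derive conn(f,j) via R2 from conn(f,d), parent(d,j)
round 2: derive conn(g,d) via R2 from conn(g,f), parent(f,d)
round 2: derive conn(g,g) via R2 from conn(g,f), parent(f,g)
round 2: derive conn(j,d) via R2 from conn(j,b), parent(b,d)
round 2: derive conn(j,g) via R2 from conn(j,b), parent(b,g)
round 3: derive conn(b,h) via R2 from conn(b,j), parent(j,h)
round 3: derive conn(f,h) via R2 from conn(f,j), parent(j,h)
round 3: derive conn(g,b) via R2 from conn(g,d), parent(d,b)
round 3: derive conn(g,j) via R2 from conn(g,d), parent(d,j)
round 3: derive conn(j,j) via R2 from conn(j,d), parent(d,j)
round 4: derive conn(g,h) via R2 from conn(g,j), parent(j,h)

yes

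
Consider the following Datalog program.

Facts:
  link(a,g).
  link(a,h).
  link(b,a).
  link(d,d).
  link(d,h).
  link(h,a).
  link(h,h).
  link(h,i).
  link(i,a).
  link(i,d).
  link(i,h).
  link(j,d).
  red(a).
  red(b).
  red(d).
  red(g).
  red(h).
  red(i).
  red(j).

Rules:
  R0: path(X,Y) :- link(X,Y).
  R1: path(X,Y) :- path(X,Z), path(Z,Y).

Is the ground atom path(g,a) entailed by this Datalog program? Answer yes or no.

round 1: derive path(a,g) via R0 from link(a,g)
round 1: derive path(a,h) via R0 from link(a,h)
round 1: derive path(b,a) via R0 from link(b,a)
round 1: derive path(d,d) via R0 from link(d,d)
round 1: derive path(d,h) via R0 from link(d,h)
round 1: derive path(h,a) via R0 from link(h,a)
round 1: derive path(h,h) via R0 from link(h,h)
round 1: derive path(h,i) via R0 from link(h,i)
round 1: derive path(i,a) via R0 from link(i,a)
round 1: derive path(i,d) via R0 from link(i,d)
round 1: derive path(i,h) via R0 from link(i,h)
round 1: derive path(j,d) via R0 from link(j,d)
round 2: derive path(a,a) via R1 from path(a,h), path(h,a)
round 2: derive path(a,i) via R1 from path(a,h), path(h,i)
round 2: derive path(b,g) via R1 from path(b,a), path(a,g)
round 2: derive path(b,h) via R1 from path(b,a), path(a,h)
round 2: derive path(d,a) via R1 from path(d,h), path(h,a)
round 2: derive path(d,i) via R1 from path(d,h), path(h,i)
round 2: derive path(h,d) via R1 from path(h,i), path(i,d)
round 2: derive path(h,g) via R1 from path(h,a), path(a,g)
round 2: derive path(i,g) via R1 from path(i,a), path(a,g)
round 2: derive path(i,i) via R1 from path(i,h), path(h,i)
round 2: derive path(j,h) via R1 from path(j,d), path(d,h)
round 3: derive path(a,d) via R1 from path(a,h), path(h,d)
round 3: derive path(b,d) via R1 from path(b,h), path(h,d)
round 3: derive path(b,i) via R1 from path(b,a), path(a,i)
round 3: derive path(d,g) via R1 from path(d,a), path(a,g)
round 3: derive path(j,a) via R1 from path(j,d), path(d,a)
round 3: derive path(j,g) via R1 from path(j,h), path(h,g)
round 3: derive path(j,i) via R1 from path(j,d), path(d,i)

no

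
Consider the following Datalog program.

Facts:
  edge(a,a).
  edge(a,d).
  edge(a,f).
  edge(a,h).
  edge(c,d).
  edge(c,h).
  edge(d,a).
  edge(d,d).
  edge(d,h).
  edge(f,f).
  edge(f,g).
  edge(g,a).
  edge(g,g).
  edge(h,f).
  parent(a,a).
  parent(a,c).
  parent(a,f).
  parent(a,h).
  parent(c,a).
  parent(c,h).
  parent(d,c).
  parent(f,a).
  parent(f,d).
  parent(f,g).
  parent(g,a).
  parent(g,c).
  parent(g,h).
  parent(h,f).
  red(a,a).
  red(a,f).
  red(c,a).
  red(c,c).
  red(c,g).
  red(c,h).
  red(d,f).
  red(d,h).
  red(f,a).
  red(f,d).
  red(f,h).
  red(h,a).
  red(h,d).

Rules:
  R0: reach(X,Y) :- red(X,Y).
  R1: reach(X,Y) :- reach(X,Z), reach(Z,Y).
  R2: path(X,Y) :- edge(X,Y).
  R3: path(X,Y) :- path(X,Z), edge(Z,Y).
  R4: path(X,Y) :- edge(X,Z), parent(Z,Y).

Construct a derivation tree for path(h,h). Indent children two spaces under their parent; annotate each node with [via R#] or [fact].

path(h,h)  [via R3]
  path(h,a)  [via R4]
    edge(h,f)  [fact]
    parent(f,a)  [fact]
  edge(a,h)  [fact]

round 1: derive path(a,a) via R2 from edge(a,a)
round 1: derive path(a,d) via R2 from edge(a,d)
round 1: derive path(a,f) via R2 from edge(a,f)
round 1: derive path(a,h) via R2 from edge(a,h)
round 1: derive path(c,d) via R2 from edge(c,d)
round 1: derive path(c,h) via R2 from edge(c,h)
round 1: derive path(d,a) via R2 from edge(d,a)
round 1: derive path(d,d) via R2 from edge(d,d)
round 1: derive path(d,h) via R2 from edge(d,h)
round 1: derive path(f,f) via R2 from edge(f,f)
round 1: derive path(f,g) via R2 from edge(f,g)
round 1: derive path(g,a) via R2 from edge(g,a)
round 1: derive path(g,g) via R2 from edge(g,g)
round 1: derive path(h,f) via R2 from edge(h,f)
round 1: derive path(a,c) via R4 from edge(a,a), parent(a,c)
round 1: derive path(a,g) via R4 from edge(a,f), parent(f,g)
round 1: derive path(c,c) via R4 from edge(c,d), parent(d,c)
round 1: derive path(c,f) via R4 from edge(c,h), parent(h,f)
round 1: derive path(d,c) via R4 from edge(d,a), parent(a,c)
round 1: derive path(d,f) via R4 from edge(d,a), parent(a,f)
round 1: derive path(f,a) via R4 from edge(f,f), parent(f,a)
round 1: derive path(f,c) via R4 from edge(f,g), parent(g,c)
round 1: derive path(f,d) via R4 from edge(f,f), parent(f,d)
round 1: derive path(f,h) via R4 from edge(f,g), parent(g,h)
round 1: derive path(g,c) via R4 from edge(g,a), parent(a,c)
round 1: derive path(g,f) via R4 from edge(g,a), parent(a,f)
round 1: derive path(g,h) via R4 from edge(g,a), parent(a,h)
round 1: derive path(h,a) via R4 from edge(h,f), parent(f,a)
round 1: derive path(h,d) via R4 from edge(h,f), parent(f,d)
round 1: derive path(h,g) via R4 from edge(h,f), parent(f,g)
round 2: derive path(c,a) via R3 from path(c,d), edge(d,a)
round 2: derive path(c,g) via R3 from path(c,f), edge(f,g)
round 2: derive path(d,g) via R3 from path(d,f), edge(f,g)
round 2: derive path(g,d) via R3 from path(g,a), edge(a,d)
round 2: derive path(h,h) via R3 from path(h,a), edge(a,h)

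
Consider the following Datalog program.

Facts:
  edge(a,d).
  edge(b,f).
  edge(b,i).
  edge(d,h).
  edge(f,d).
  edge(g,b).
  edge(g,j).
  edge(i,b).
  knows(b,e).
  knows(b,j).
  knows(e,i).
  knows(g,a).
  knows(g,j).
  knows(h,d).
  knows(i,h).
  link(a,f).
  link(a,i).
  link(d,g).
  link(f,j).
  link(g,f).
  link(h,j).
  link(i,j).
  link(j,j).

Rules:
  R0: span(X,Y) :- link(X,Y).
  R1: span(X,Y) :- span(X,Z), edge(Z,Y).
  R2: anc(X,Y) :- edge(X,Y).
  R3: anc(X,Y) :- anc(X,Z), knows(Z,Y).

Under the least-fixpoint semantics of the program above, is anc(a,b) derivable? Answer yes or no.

round 1: derive anc(a,d) via R2 from edge(a,d)
round 1: derive anc(b,f) via R2 from edge(b,f)
round 1: derive anc(b,i) via R2 from edge(b,i)
round 1: derive anc(d,h) via R2 from edge(d,h)
round 1: derive anc(f,d) via R2 from edge(f,d)
round 1: derive anc(g,b) via R2 from edge(g,b)
round 1: derive anc(g,j) via R2 from edge(g,j)
round 1: derive anc(i,b) via R2 from edge(i,b)
round 2: derive anc(b,h) via R3 from anc(b,i), knows(i,h)
round 2: derive anc(d,d) via R3 from anc(d,h), knows(h,d)
round 2: derive anc(g,e) via R3 from anc(g,b), knows(b,e)
round 2: derive anc(i,e) via R3 from anc(i,b), knows(b,e)
round 2: derive anc(i,j) via R3 from anc(i,b), knows(b,j)
round 3: derive anc(b,d) via R3 from anc(b,h), knows(h,d)
round 3: derive anc(g,i) via R3 from anc(g,e), knows(e,i)
round 3: derive anc(i,i) via R3 from anc(i,e), knows(e,i)
round 4: derive anc(g,h) via R3 from anc(g,i), knows(i,h)
round 4: derive anc(i,h) via R3 from anc(i,i), knows(i,h)
round 5: derive anc(g,d) via R3 from anc(g,h), knows(h,d)
round 5: derive anc(i,d) via R3 from anc(i,h), knows(h,d)

no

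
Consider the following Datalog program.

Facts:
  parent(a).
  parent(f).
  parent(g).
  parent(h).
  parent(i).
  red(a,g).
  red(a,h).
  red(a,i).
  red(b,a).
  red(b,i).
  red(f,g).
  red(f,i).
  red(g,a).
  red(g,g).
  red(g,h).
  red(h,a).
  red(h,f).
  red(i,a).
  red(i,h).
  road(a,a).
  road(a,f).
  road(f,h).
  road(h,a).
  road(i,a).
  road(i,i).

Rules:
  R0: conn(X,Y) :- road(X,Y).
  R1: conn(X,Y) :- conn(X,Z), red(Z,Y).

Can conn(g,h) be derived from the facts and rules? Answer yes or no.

no

round 1: derive conn(a,a) via R0 from road(a,a)
round 1: derive conn(a,f) via R0 from road(a,f)
round 1: derive conn(f,h) via R0 from road(f,h)
round 1: derive conn(h,a) via R0 from road(h,a)
round 1: derive conn(i,a) via R0 from road(i,a)
round 1: derive conn(i,i) via R0 from road(i,i)
round 2: derive conn(a,g) via R1 from conn(a,a), red(a,g)
round 2: derive conn(a,h) via R1 from conn(a,a), red(a,h)
round 2: derive conn(a,i) via R1 from conn(a,a), red(a,i)
round 2: derive conn(f,a) via R1 from conn(f,h), red(h,a)
round 2: derive conn(f,f) via R1 from conn(f,h), red(h,f)
round 2: derive conn(h,g) via R1 from conn(h,a), red(a,g)
round 2: derive conn(h,h) via R1 from conn(h,a), red(a,h)
round 2: derive conn(h,i) via R1 from conn(h,a), red(a,i)
round 2: derive conn(i,g) via R1 from conn(i,a), red(a,g)
round 2: derive conn(i,h) via R1 from conn(i,a), red(a,h)
round 3: derive conn(f,g) via R1 from conn(f,a), red(a,g)
round 3: derive conn(f,i) via R1 from conn(f,a), red(a,i)
round 3: derive conn(h,f) via R1 from conn(h,h), red(h,f)
round 3: derive conn(i,f) via R1 from conn(i,h), red(h,f)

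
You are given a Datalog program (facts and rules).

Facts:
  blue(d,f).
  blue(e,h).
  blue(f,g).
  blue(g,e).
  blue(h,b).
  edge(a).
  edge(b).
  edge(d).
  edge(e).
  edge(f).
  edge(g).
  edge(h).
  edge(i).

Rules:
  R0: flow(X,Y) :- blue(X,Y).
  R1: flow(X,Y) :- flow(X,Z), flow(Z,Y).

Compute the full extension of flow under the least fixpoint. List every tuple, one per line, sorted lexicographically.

flow(d,b)
flow(d,e)
flow(d,f)
flow(d,g)
flow(d,h)
flow(e,b)
flow(e,h)
flow(f,b)
flow(f,e)
flow(f,g)
flow(f,h)
flow(g,b)
flow(g,e)
flow(g,h)
flow(h,b)

round 1: derive flow(d,f) via R0 from blue(d,f)
round 1: derive flow(e,h) via R0 from blue(e,h)
round 1: derive flow(f,g) via R0 from blue(f,g)
round 1: derive flow(g,e) via R0 from blue(g,e)
round 1: derive flow(h,b) via R0 from blue(h,b)
round 2: derive flow(d,g) via R1 from flow(d,f), flow(f,g)
round 2: derive flow(e,b) via R1 from flow(e,h), flow(h,b)
round 2: derive flow(f,e) via R1 from flow(f,g), flow(g,e)
round 2: derive flow(g,h) via R1 from flow(g,e), flow(e,h)
round 3: derive flow(d,e) via R1 from flow(d,f), flow(f,e)
round 3: derive flow(d,h) via R1 from flow(d,g), flow(g,h)
round 3: derive flow(f,b) via R1 from flow(f,e), flow(e,b)
round 3: derive flow(f,h) via R1 from flow(f,e), flow(e,h)
round 3: derive flow(g,b) via R1 from flow(g,e), flow(e,b)
round 4: derive flow(d,b) via R1 from flow(d,e), flow(e,b)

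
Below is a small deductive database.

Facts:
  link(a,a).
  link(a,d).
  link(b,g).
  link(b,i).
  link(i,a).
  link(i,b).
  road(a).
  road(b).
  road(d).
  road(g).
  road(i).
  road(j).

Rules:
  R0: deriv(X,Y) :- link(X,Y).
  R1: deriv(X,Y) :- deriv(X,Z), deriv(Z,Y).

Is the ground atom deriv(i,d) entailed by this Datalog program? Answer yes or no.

round 1: derive deriv(a,a) via R0 from link(a,a)
round 1: derive deriv(a,d) via R0 from link(a,d)
round 1: derive deriv(b,g) via R0 from link(b,g)
round 1: derive deriv(b,i) via R0 from link(b,i)
round 1: derive deriv(i,a) via R0 from link(i,a)
round 1: derive deriv(i,b) via R0 from link(i,b)
round 2: derive deriv(b,a) via R1 from deriv(b,i), deriv(i,a)
round 2: derive deriv(b,b) via R1 from deriv(b,i), deriv(i,b)
round 2: derive deriv(i,d) via R1 from deriv(i,a), deriv(a,d)
round 2: derive deriv(i,g) via R1 from deriv(i,b), deriv(b,g)
round 2: derive deriv(i,i) via R1 from deriv(i,b), deriv(b,i)
round 3: derive deriv(b,d) via R1 from deriv(b,a), deriv(a,d)

yes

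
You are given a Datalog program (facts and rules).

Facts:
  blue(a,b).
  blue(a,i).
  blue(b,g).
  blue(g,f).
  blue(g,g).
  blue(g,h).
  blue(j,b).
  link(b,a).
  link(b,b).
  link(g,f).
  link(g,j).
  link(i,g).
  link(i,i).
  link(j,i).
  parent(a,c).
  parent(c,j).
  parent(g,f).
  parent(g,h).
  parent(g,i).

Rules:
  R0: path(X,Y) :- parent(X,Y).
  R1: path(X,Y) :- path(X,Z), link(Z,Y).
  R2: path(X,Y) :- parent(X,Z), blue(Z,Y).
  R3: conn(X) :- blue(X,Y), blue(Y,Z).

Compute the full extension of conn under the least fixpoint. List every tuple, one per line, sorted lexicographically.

conn(a)
conn(b)
conn(g)
conn(j)

round 1: derive conn(a) via R3 from blue(a,b), blue(b,g)
round 1: derive conn(b) via R3 from blue(b,g), blue(g,f)
round 1: derive conn(g) via R3 from blue(g,g), blue(g,f)
round 1: derive conn(j) via R3 from blue(j,b), blue(b,g)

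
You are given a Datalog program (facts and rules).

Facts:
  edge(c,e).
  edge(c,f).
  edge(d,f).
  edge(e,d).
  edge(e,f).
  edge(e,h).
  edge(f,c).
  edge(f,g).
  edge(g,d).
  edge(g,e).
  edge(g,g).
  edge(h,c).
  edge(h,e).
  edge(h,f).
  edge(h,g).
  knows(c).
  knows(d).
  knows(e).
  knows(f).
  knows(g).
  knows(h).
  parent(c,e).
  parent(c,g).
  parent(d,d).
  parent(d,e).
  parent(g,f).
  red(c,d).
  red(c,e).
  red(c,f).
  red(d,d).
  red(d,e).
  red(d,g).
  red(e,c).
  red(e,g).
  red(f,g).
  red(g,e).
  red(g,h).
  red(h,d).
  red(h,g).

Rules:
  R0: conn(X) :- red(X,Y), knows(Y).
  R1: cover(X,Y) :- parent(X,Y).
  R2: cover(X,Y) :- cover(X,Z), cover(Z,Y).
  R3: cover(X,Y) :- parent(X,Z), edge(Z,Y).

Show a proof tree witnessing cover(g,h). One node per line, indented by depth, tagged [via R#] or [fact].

round 1: derive cover(c,e) via R1 from parent(c,e)
round 1: derive cover(c,g) via R1 from parent(c,g)
round 1: derive cover(d,d) via R1 from parent(d,d)
round 1: derive cover(d,e) via R1 from parent(d,e)
round 1: derive cover(g,f) via R1 from parent(g,f)
round 1: derive cover(c,d) via R3 from parent(c,e), edge(e,d)
round 1: derive cover(c,f) via R3 from parent(c,e), edge(e,f)
round 1: derive cover(c,h) via R3 from parent(c,e), edge(e,h)
round 1: derive cover(d,f) via R3 from parent(d,d), edge(d,f)
round 1: derive cover(d,h) via R3 from parent(d,e), edge(e,h)
round 1: derive cover(g,c) via R3 from parent(g,f), edge(f,c)
round 1: derive cover(g,g) via R3 from parent(g,f), edge(f,g)
round 2: derive cover(c,c) via R2 from cover(c,g), cover(g,c)
round 2: derive cover(g,d) via R2 from cover(g,c), cover(c,d)
round 2: derive cover(g,e) via R2 from cover(g,c), cover(c,e)
round 2: derive cover(g,h) via R2 from cover(g,c), cover(c,h)

cover(g,h)  [via R2]
  cover(g,c)  [via R3]
    parent(g,f)  [fact]
    edge(f,c)  [fact]
  cover(c,h)  [via R3]
    parent(c,e)  [fact]
    edge(e,h)  [fact]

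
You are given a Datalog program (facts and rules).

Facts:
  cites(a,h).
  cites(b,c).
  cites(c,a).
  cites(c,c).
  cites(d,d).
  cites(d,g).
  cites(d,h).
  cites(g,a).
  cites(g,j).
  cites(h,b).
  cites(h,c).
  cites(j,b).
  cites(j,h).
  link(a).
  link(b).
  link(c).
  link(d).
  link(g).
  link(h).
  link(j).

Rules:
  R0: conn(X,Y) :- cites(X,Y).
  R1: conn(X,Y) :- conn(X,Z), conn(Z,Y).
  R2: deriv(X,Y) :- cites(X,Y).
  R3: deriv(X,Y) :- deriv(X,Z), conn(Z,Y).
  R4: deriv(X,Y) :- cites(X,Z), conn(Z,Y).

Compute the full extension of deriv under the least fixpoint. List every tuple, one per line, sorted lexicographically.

deriv(a,a)
deriv(a,b)
deriv(a,c)
deriv(a,h)
deriv(b,a)
deriv(b,b)
deriv(b,c)
deriv(b,h)
deriv(c,a)
deriv(c,b)
deriv(c,c)
deriv(c,h)
deriv(d,a)
deriv(d,b)
deriv(d,c)
deriv(d,d)
deriv(d,g)
deriv(d,h)
deriv(d,j)
deriv(g,a)
deriv(g,b)
deriv(g,c)
deriv(g,h)
deriv(g,j)
deriv(h,a)
deriv(h,b)
deriv(h,c)
deriv(h,h)
deriv(j,a)
deriv(j,b)
deriv(j,c)
deriv(j,h)

round 1: derive conn(a,h) via R0 from cites(a,h)
round 1: derive conn(b,c) via R0 from cites(b,c)
round 1: derive conn(c,a) via R0 from cites(c,a)
round 1: derive conn(c,c) via R0 from cites(c,c)
round 1: derive conn(d,d) via R0 from cites(d,d)
round 1: derive conn(d,g) via R0 from cites(d,g)
round 1: derive conn(d,h) via R0 from cites(d,h)
round 1: derive conn(g,a) via R0 from cites(g,a)
round 1: derive conn(g,j) via R0 from cites(g,j)
round 1: derive conn(h,b) via R0 from cites(h,b)
round 1: derive conn(h,c) via R0 from cites(h,c)
round 1: derive conn(j,b) via R0 from cites(j,b)
round 1: derive conn(j,h) via R0 from cites(j,h)
round 1: derive deriv(a,h) via R2 from cites(a,h)
round 1: derive deriv(b,c) via R2 from cites(b,c)
round 1: derive deriv(c,a) via R2 from cites(c,a)
round 1: derive deriv(c,c) via R2 from cites(c,c)
round 1: derive deriv(d,d) via R2 from cites(d,d)
round 1: derive deriv(d,g) via R2 from cites(d,g)
round 1: derive deriv(d,h) via R2 from cites(d,h)
round 1: derive deriv(g,a) via R2 from cites(g,a)
round 1: derive deriv(g,j) via R2 from cites(g,j)
round 1: derive deriv(h,b) via R2 from cites(h,b)
round 1: derive deriv(h,c) via R2 from cites(h,c)
round 1: derive deriv(j,b) via R2 from cites(j,b)
round 1: derive deriv(j,h) via R2 from cites(j,h)
round 2: derive conn(a,b) via R1 from conn(a,h), conn(h,b)
round 2: derive conn(a,c) via R1 from conn(a,h), conn(h,c)
round 2: derive conn(b,a) via R1 from conn(b,c), conn(c,a)
round 2: derive conn(c,h) via R1 from conn(c,a), conn(a,h)
round 2: derive conn(d,a) via R1 from conn(d,g), conn(g,a)
round 2: derive conn(d,b) via R1 from conn(d,h), conn(h,b)
round 2: derive conn(d,c) via R1 from conn(d,h), conn(h,c)
round 2: derive conn(d,j) via R1 from conn(d,g), conn(g,j)
round 2: derive conn(g,b) via R1 from conn(g,j), conn(j,b)
round 2: derive conn(g,h) via R1 from conn(g,a), conn(a,h)
round 2: derive conn(h,a) via R1 from conn(h,c), conn(c,a)
round 2: derive conn(j,c) via R1 from conn(j,b), conn(b,c)
round 2: derive deriv(a,b) via R3 from deriv(a,h), conn(h,b)
round 2: derive deriv(a,c) via R3 from deriv(a,h), conn(h,c)
round 2: derive deriv(b,a) via R3 from deriv(b,c), conn(c,a)
round 2: derive deriv(c,h) via R3 from deriv(c,a), conn(a,h)
round 2: derive deriv(d,a) via R3 from deriv(d,g), conn(g,a)
round 2: derive deriv(d,b) via R3 from deriv(d,h), conn(h,b)
round 2: derive deriv(d,c) via R3 from deriv(d,h), conn(h,c)
round 2: derive deriv(d,j) via R3 from deriv(d,g), conn(g,j)
round 2: derive deriv(g,b) via R3 from deriv(g,j), conn(j,b)
round 2: derive deriv(g,h) via R3 from deriv(g,a), conn(a,h)
round 2: derive deriv(h,a) via R3 from deriv(h,c), conn(c,a)
round 2: derive deriv(j,c) via R3 from deriv(j,b), conn(b,c)
round 3: derive conn(a,a) via R1 from conn(a,b), conn(b,a)
round 3: derive conn(b,b) via R1 from conn(b,a), conn(a,b)
round 3: derive conn(b,h) via R1 from conn(b,a), conn(a,h)
round 3: derive conn(c,b) via R1 from conn(c,a), conn(a,b)
round 3: derive conn(g,c) via R1 from conn(g,a), conn(a,c)
round 3: derive conn(h,h) via R1 from conn(h,a), conn(a,h)
round 3: derive conn(j,a) via R1 from conn(j,b), conn(b,a)
round 3: derive deriv(a,a) via R3 from deriv(a,b), conn(b,a)
round 3: derive deriv(b,b) via R3 from deriv(b,a), conn(a,b)
round 3: derive deriv(b,h) via R3 from deriv(b,a), conn(a,h)
round 3: derive deriv(c,b) via R3 from deriv(c,a), conn(a,b)
round 3: derive deriv(g,c) via R3 from deriv(g,a), conn(a,c)
round 3: derive deriv(h,h) via R3 from deriv(h,a), conn(a,h)
round 3: derive deriv(j,a) via R3 from deriv(j,b), conn(b,a)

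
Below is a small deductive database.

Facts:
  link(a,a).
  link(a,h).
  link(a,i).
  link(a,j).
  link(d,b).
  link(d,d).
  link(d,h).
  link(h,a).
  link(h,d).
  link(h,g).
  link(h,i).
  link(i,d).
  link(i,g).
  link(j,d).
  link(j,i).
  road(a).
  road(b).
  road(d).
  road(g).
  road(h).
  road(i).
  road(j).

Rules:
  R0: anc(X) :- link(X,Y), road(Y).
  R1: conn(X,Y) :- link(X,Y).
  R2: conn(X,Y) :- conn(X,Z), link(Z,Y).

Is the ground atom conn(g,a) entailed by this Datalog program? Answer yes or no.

no

round 1: derive conn(a,a) via R1 from link(a,a)
round 1: derive conn(a,h) via R1 from link(a,h)
round 1: derive conn(a,i) via R1 from link(a,i)
round 1: derive conn(a,j) via R1 from link(a,j)
round 1: derive conn(d,b) via R1 from link(d,b)
round 1: derive conn(d,d) via R1 from link(d,d)
round 1: derive conn(d,h) via R1 from link(d,h)
round 1: derive conn(h,a) via R1 from link(h,a)
round 1: derive conn(h,d) via R1 from link(h,d)
round 1: derive conn(h,g) via R1 from link(h,g)
round 1: derive conn(h,i) via R1 from link(h,i)
round 1: derive conn(i,d) via R1 from link(i,d)
round 1: derive conn(i,g) via R1 from link(i,g)
round 1: derive conn(j,d) via R1 from link(j,d)
round 1: derive conn(j,i) via R1 from link(j,i)
round 2: derive conn(a,d) via R2 from conn(a,h), link(h,d)
round 2: derive conn(a,g) via R2 from conn(a,h), link(h,g)
round 2: derive conn(d,a) via R2 from conn(d,h), link(h,a)
round 2: derive conn(d,g) via R2 from conn(d,h), link(h,g)
round 2: derive conn(d,i) via R2 from conn(d,h), link(h,i)
round 2: derive conn(h,b) via R2 from conn(h,d), link(d,b)
round 2: derive conn(h,h) via R2 from conn(h,a), link(a,h)
round 2: derive conn(h,j) via R2 from conn(h,a), link(a,j)
round 2: derive conn(i,b) via R2 from conn(i,d), link(d,b)
round 2: derive conn(i,h) via R2 from conn(i,d), link(d,h)
round 2: derive conn(j,b) via R2 from conn(j,d), link(d,b)
round 2: derive conn(j,g) via R2 from conn(j,i), link(i,g)
round 2: derive conn(j,h) via R2 from conn(j,d), link(d,h)
round 3: derive conn(a,b) via R2 from conn(a,d), link(d,b)
round 3: derive conn(d,j) via R2 from conn(d,a), link(a,j)
round 3: derive conn(i,a) via R2 from conn(i,h), link(h,a)
round 3: derive conn(i,i) via R2 from conn(i,h), link(h,i)
round 3: derive conn(j,a) via R2 from conn(j,h), link(h,a)
round 4: derive conn(i,j) via R2 from conn(i,a), link(a,j)
round 4: derive conn(j,j) via R2 from conn(j,a), link(a,j)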